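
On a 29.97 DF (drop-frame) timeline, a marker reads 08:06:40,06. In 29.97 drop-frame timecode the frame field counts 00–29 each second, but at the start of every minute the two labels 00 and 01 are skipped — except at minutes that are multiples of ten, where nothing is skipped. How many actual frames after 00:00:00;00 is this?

Complete 10-minute blocks: 48, each 17982 frames → 863136.
Remaining 6 whole minutes in the current block: 1800 + 5 × 1798 = 10790 frames.
Within the current minute: 40 × 30 + 6 − 2 = 1204 (labels ;00/;01 skipped at this minute). Total = 863136 + 10790 + 1204 = 875130.

875130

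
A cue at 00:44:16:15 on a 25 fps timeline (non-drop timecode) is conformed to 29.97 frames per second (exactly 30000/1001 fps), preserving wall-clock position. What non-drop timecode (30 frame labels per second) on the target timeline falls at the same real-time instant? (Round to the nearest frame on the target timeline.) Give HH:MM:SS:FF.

Source frame index: (0×3600 + 44×60 + 16) × 25 + 15 = 66415.
Real time: 66415 / (25) = 13283/5 s.
Target frame: (13283/5) × (30000/1001) = 79698000/1001 ≈ 79618.382 → 79618.
At 30 labels/s: frame 79618 → 00:44:13:28.

00:44:13:28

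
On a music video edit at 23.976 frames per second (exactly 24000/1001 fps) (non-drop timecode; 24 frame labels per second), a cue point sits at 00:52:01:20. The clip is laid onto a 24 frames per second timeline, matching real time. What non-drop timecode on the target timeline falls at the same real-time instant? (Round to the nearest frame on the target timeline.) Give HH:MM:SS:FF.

00:52:04:23

Source frame index: (0×3600 + 52×60 + 1) × 24 + 20 = 74924.
Real time: 74924 / (24000/1001) = 18749731/6000 s.
Target frame: (18749731/6000) × (24) = 18749731/250 ≈ 74998.924 → 74999.
At 24 labels/s: frame 74999 → 00:52:04:23.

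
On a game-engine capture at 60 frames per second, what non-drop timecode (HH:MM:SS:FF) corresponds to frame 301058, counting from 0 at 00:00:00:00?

301058 ÷ 60 = 5017 full seconds, remainder 38 frames.
5017 s = 1 h 23 min 37 s.
Timecode: 01:23:37:38.

01:23:37:38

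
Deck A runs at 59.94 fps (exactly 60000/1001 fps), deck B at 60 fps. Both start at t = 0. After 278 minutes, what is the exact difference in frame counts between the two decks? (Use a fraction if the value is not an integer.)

278 min = 16680 s.
A emits 60000/1001 × 16680 = 1000800000/1001 frames; B emits 60 × 16680 = 1000800.
Difference = 1000800/1001 frames (≈ 999.8002); B is ahead of A.

1000800/1001 frames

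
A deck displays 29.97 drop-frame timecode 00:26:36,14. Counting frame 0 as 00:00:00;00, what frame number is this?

47846

Complete 10-minute blocks: 2, each 17982 frames → 35964.
Remaining 6 whole minutes in the current block: 1800 + 5 × 1798 = 10790 frames.
Within the current minute: 36 × 30 + 14 − 2 = 1092 (labels ;00/;01 skipped at this minute). Total = 35964 + 10790 + 1092 = 47846.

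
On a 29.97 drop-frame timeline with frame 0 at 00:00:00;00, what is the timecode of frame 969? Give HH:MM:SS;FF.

Each 10-minute DF block holds 10 × 60 × 30 − 9 × 2 = 17982 frames. 969 ÷ 17982 → 0 full blocks, remainder 969.
Within the partial block the first minute is 1800 frames and each further minute 1798, so 0 further minute boundaries passed. Total skipped labels = 18 × 0 + 2 × 0 = 0.
Non-drop label index = 969 + 0 = 969; at 30 labels/s that is 00:00:32:09, i.e. DF 00:00:32;09.

00:00:32;09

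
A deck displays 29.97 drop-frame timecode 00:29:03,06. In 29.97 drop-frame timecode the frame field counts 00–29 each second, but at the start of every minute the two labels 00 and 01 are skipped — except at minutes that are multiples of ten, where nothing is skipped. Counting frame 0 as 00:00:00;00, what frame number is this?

Complete 10-minute blocks: 2, each 17982 frames → 35964.
Remaining 9 whole minutes in the current block: 1800 + 8 × 1798 = 16184 frames.
Within the current minute: 3 × 30 + 6 − 2 = 94 (labels ;00/;01 skipped at this minute). Total = 35964 + 16184 + 94 = 52242.

52242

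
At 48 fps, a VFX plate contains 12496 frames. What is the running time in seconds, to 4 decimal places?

Running time = 12496 × 1/48 = 781/3 s ≈ 260.3333 s.

260.3333 seconds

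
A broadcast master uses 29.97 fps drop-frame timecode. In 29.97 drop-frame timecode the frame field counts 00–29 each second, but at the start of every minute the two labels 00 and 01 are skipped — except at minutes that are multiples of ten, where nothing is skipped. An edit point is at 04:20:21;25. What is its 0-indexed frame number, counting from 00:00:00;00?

As if non-drop at 30 labels/s: (4 × 3600 + 20 × 60 + 21) × 30 + 25 = 468655.
Minute boundaries passed: 260; those not divisible by 10: 260 − 26 = 234; dropped labels = 2 × 234 = 468.
Actual frame index = 468655 − 468 = 468187.

468187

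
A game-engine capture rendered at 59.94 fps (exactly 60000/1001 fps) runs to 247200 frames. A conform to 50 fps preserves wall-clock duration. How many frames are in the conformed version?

Target frames = source frames × (target rate / source rate) = 247200 × (50)/(60000/1001) = 247200 × 1001/1200 = 206206.

206206 frames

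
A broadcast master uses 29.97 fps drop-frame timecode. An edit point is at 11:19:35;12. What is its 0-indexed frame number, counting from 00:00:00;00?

As if non-drop at 30 labels/s: (11 × 3600 + 19 × 60 + 35) × 30 + 12 = 1223262.
Minute boundaries passed: 679; those not divisible by 10: 679 − 67 = 612; dropped labels = 2 × 612 = 1224.
Actual frame index = 1223262 − 1224 = 1222038.

1222038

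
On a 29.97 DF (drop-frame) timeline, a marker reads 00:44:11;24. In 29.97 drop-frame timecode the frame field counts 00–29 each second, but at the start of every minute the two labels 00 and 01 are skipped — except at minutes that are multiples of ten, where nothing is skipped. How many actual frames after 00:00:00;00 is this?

Complete 10-minute blocks: 4, each 17982 frames → 71928.
Remaining 4 whole minutes in the current block: 1800 + 3 × 1798 = 7194 frames.
Within the current minute: 11 × 30 + 24 − 2 = 352 (labels ;00/;01 skipped at this minute). Total = 71928 + 7194 + 352 = 79474.

79474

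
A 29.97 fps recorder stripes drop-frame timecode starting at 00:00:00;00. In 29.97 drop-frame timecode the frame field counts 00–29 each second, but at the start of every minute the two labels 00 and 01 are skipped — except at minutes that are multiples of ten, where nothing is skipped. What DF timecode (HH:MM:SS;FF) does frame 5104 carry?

00:02:50;08

Ten DF minutes hold 17982 frames, so frame 5104 lies in block 0 (frames 0–17981) with 5104 frames into that block.
The block's first minute is 1800 frames and the rest 1798 each; 5104 frames reaches minute 2, so 0 × 18 + 2 × 2 = 4 labels have been skipped so far.
Adding those back, label number 5104 + 4 = 5108 at 30 labels/s is 170 s + 8 f = 0 h 2 min 50 s frame 8, i.e. 00:02:50;08.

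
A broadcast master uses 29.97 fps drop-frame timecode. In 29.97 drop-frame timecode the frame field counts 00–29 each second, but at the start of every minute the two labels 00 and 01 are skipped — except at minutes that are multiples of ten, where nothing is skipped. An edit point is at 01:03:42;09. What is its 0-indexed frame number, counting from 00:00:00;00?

As if non-drop at 30 labels/s: (1 × 3600 + 3 × 60 + 42) × 30 + 9 = 114669.
Minute boundaries passed: 63; those not divisible by 10: 63 − 6 = 57; dropped labels = 2 × 57 = 114.
Actual frame index = 114669 − 114 = 114555.

114555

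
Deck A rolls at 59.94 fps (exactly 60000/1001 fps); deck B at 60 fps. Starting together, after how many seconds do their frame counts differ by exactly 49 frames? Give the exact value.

The gap grows by |60 − 60000/1001| = 60/1001 frames per second.
Time for a 49-frame gap: 49 ÷ (60/1001) = 49049/60 s.

49049/60 seconds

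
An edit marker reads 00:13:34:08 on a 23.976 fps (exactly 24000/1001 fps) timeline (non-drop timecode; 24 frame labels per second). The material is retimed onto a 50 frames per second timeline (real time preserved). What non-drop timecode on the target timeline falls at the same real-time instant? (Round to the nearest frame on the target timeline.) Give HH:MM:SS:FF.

Source frame index: (0×3600 + 13×60 + 34) × 24 + 8 = 19544.
Real time: 19544 / (24000/1001) = 2445443/3000 s.
Target frame: (2445443/3000) × (50) = 2445443/60 ≈ 40757.383 → 40757.
At 50 labels/s: frame 40757 → 00:13:35:07.

00:13:35:07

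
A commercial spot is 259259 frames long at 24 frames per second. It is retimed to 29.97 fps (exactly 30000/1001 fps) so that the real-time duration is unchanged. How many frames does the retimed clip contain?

Target frames = source frames × (target rate / source rate) = 259259 × (30000/1001)/(24) = 259259 × 1250/1001 = 323750.

323750 frames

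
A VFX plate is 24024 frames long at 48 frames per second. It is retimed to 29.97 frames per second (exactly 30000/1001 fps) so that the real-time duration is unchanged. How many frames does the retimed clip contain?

Target frames = source frames × (target rate / source rate) = 24024 × (30000/1001)/(48) = 24024 × 625/1001 = 15000.

15000 frames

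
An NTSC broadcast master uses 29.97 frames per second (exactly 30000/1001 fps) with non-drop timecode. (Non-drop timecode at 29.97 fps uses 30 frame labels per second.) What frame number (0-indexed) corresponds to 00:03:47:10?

Total seconds to the label: (0 × 3600 + 3 × 60 + 47) = 227.
Frame index = 227 × 30 + 10 = 6820.

frame 6820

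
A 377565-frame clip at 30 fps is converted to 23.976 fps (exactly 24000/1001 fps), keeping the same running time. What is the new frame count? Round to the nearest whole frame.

301750 frames

Frames at target rate = 377565 × (24000/1001) / (30) = 302052000/1001 ≈ 301750.250.
Nearest whole frame: 301750.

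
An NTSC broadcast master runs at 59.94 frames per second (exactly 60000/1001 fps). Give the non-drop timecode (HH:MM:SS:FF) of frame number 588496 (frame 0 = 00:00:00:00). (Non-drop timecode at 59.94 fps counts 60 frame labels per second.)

588496 ÷ 60 = 9808 full seconds, remainder 16 frames.
9808 s = 2 h 43 min 28 s.
Timecode: 02:43:28:16.

02:43:28:16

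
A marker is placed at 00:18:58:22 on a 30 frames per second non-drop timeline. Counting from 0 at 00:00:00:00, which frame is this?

frame 34162

Total seconds to the label: (0 × 3600 + 18 × 60 + 58) = 1138.
Frame index = 1138 × 30 + 22 = 34162.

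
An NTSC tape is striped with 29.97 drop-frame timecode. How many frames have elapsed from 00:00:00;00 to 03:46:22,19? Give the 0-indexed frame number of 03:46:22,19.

407071

Complete 10-minute blocks: 22, each 17982 frames → 395604.
Remaining 6 whole minutes in the current block: 1800 + 5 × 1798 = 10790 frames.
Within the current minute: 22 × 30 + 19 − 2 = 677 (labels ;00/;01 skipped at this minute). Total = 395604 + 10790 + 677 = 407071.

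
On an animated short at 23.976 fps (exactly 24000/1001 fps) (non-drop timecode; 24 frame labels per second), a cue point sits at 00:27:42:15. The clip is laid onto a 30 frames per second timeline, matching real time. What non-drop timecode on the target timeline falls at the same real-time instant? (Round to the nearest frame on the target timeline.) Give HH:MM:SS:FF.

Source frame index: (0×3600 + 27×60 + 42) × 24 + 15 = 39903.
Real time: 39903 / (24000/1001) = 13314301/8000 s.
Target frame: (13314301/8000) × (30) = 39942903/800 ≈ 49928.629 → 49929.
At 30 labels/s: frame 49929 → 00:27:44:09.

00:27:44:09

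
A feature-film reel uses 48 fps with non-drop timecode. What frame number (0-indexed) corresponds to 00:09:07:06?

frame 26262

Total seconds to the label: (0 × 3600 + 9 × 60 + 7) = 547.
Frame index = 547 × 48 + 6 = 26262.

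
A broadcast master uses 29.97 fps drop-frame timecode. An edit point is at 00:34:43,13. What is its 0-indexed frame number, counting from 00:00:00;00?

Complete 10-minute blocks: 3, each 17982 frames → 53946.
Remaining 4 whole minutes in the current block: 1800 + 3 × 1798 = 7194 frames.
Within the current minute: 43 × 30 + 13 − 2 = 1301 (labels ;00/;01 skipped at this minute). Total = 53946 + 7194 + 1301 = 62441.

62441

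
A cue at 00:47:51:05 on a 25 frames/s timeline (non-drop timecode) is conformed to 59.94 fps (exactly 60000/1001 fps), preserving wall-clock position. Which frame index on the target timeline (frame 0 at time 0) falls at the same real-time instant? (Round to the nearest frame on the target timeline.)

frame 172100

Source frame index: (0×3600 + 47×60 + 51) × 25 + 5 = 71780.
Real time: 71780 / (25) = 14356/5 s.
Target frame: (14356/5) × (60000/1001) = 172272000/1001 ≈ 172099.900 → 172100.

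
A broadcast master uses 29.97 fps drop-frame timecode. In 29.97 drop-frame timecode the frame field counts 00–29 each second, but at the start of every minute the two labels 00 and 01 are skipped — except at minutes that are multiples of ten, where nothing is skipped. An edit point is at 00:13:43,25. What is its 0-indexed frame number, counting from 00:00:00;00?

Complete 10-minute blocks: 1, each 17982 frames → 17982.
Remaining 3 whole minutes in the current block: 1800 + 2 × 1798 = 5396 frames.
Within the current minute: 43 × 30 + 25 − 2 = 1313 (labels ;00/;01 skipped at this minute). Total = 17982 + 5396 + 1313 = 24691.

24691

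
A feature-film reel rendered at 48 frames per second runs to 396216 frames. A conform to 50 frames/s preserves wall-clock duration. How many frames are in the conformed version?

412725 frames

Target frames = source frames × (target rate / source rate) = 396216 × (50)/(48) = 396216 × 25/24 = 412725.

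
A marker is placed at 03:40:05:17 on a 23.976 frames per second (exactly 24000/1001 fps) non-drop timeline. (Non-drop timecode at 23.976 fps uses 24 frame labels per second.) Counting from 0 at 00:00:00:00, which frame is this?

Total seconds to the label: (3 × 3600 + 40 × 60 + 5) = 13205.
Frame index = 13205 × 24 + 17 = 316937.

frame 316937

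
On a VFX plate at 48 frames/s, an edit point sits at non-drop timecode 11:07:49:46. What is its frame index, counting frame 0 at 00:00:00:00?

frame 1923358

Total seconds to the label: (11 × 3600 + 7 × 60 + 49) = 40069.
Frame index = 40069 × 48 + 46 = 1923358.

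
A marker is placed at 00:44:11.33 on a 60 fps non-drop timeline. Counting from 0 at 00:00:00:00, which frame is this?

frame 159093

Total seconds to the label: (0 × 3600 + 44 × 60 + 11) = 2651.
Frame index = 2651 × 60 + 33 = 159093.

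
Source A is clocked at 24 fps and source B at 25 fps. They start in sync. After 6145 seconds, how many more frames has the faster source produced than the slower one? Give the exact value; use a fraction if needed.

A emits 24 × 6145 = 147480 frames; B emits 25 × 6145 = 153625.
Difference = 6145 frames; B is ahead of A.

6145 frames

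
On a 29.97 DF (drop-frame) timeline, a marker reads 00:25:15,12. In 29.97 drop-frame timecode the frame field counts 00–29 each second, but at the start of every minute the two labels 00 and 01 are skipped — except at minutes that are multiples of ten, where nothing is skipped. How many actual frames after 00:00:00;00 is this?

Complete 10-minute blocks: 2, each 17982 frames → 35964.
Remaining 5 whole minutes in the current block: 1800 + 4 × 1798 = 8992 frames.
Within the current minute: 15 × 30 + 12 − 2 = 460 (labels ;00/;01 skipped at this minute). Total = 35964 + 8992 + 460 = 45416.

45416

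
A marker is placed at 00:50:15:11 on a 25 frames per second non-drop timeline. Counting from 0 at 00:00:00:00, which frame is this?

frame 75386

Total seconds to the label: (0 × 3600 + 50 × 60 + 15) = 3015.
Frame index = 3015 × 25 + 11 = 75386.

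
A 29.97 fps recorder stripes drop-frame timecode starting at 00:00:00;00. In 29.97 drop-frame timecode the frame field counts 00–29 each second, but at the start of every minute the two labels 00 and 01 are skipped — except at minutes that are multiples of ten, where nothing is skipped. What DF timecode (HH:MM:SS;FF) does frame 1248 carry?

00:00:41;18

Each 10-minute DF block holds 10 × 60 × 30 − 9 × 2 = 17982 frames. 1248 ÷ 17982 → 0 full blocks, remainder 1248.
Within the partial block the first minute is 1800 frames and each further minute 1798, so 0 further minute boundaries passed. Total skipped labels = 18 × 0 + 2 × 0 = 0.
Non-drop label index = 1248 + 0 = 1248; at 30 labels/s that is 00:00:41:18, i.e. DF 00:00:41;18.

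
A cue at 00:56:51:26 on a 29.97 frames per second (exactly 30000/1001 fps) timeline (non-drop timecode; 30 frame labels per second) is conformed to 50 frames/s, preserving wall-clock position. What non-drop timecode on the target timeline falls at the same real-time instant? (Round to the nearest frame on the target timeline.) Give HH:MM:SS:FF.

00:56:55:14

Source frame index: (0×3600 + 56×60 + 51) × 30 + 26 = 102356.
Real time: 102356 / (30000/1001) = 25614589/7500 s.
Target frame: (25614589/7500) × (50) = 25614589/150 ≈ 170763.927 → 170764.
At 50 labels/s: frame 170764 → 00:56:55:14.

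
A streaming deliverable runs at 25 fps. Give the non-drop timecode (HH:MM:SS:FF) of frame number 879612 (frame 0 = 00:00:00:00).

09:46:24:12

879612 ÷ 25 = 35184 full seconds, remainder 12 frames.
35184 s = 9 h 46 min 24 s.
Timecode: 09:46:24:12.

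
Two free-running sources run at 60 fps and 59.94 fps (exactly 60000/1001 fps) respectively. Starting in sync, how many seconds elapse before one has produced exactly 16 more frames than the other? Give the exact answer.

4004/15 seconds

The gap grows by |60000/1001 − 60| = 60/1001 frames per second.
Time for a 16-frame gap: 16 ÷ (60/1001) = 4004/15 s.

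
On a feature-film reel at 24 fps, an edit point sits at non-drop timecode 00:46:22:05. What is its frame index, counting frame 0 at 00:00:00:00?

frame 66773

Total seconds to the label: (0 × 3600 + 46 × 60 + 22) = 2782.
Frame index = 2782 × 24 + 5 = 66773.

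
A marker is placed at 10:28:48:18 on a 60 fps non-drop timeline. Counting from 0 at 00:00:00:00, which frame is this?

Total seconds to the label: (10 × 3600 + 28 × 60 + 48) = 37728.
Frame index = 37728 × 60 + 18 = 2263698.

2263698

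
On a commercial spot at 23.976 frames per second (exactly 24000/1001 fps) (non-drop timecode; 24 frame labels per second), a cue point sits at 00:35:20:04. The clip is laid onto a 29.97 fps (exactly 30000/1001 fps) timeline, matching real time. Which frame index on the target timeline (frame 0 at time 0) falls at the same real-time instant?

Source frame index: (0×3600 + 35×60 + 20) × 24 + 4 = 50884.
Real time: 50884 / (24000/1001) = 12733721/6000 s.
Target frame: (12733721/6000) × (30000/1001) = 63605.

frame 63605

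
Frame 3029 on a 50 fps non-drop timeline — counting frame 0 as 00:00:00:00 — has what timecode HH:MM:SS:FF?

3029 ÷ 50 = 60 full seconds, remainder 29 frames.
60 s = 0 h 1 min 0 s.
Timecode: 00:01:00:29.

00:01:00:29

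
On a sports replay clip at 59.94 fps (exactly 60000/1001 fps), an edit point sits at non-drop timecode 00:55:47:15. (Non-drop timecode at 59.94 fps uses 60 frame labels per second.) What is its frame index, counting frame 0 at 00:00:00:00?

frame 200835

Total seconds to the label: (0 × 3600 + 55 × 60 + 47) = 3347.
Frame index = 3347 × 60 + 15 = 200835.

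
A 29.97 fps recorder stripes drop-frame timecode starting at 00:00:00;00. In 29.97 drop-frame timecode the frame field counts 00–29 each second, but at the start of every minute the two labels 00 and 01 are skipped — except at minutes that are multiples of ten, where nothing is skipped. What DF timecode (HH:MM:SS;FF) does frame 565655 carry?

05:14:34;01

Ten DF minutes hold 17982 frames, so frame 565655 lies in block 31 (frames 557442–575423) with 8213 frames into that block.
The block's first minute is 1800 frames and the rest 1798 each; 8213 frames reaches minute 4, so 31 × 18 + 4 × 2 = 566 labels have been skipped so far.
Adding those back, label number 565655 + 566 = 566221 at 30 labels/s is 18874 s + 1 f = 5 h 14 min 34 s frame 1, i.e. 05:14:34;01.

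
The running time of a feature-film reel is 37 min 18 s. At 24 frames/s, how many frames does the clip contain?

53712 frames

37 min 18 s = 2238 s.
Frames = 2238 × 24 = 53712.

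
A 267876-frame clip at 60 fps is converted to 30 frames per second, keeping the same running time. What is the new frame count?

133938 frames

Target frames = source frames × (target rate / source rate) = 267876 × (30)/(60) = 267876 × 1/2 = 133938.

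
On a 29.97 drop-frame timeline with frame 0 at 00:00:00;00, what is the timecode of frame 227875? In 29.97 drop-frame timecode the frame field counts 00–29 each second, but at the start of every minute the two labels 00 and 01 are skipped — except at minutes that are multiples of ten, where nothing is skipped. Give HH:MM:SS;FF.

Ten DF minutes hold 17982 frames, so frame 227875 lies in block 12 (frames 215784–233765) with 12091 frames into that block.
The block's first minute is 1800 frames and the rest 1798 each; 12091 frames reaches minute 6, so 12 × 18 + 6 × 2 = 228 labels have been skipped so far.
Adding those back, label number 227875 + 228 = 228103 at 30 labels/s is 7603 s + 13 f = 2 h 6 min 43 s frame 13, i.e. 02:06:43;13.

02:06:43;13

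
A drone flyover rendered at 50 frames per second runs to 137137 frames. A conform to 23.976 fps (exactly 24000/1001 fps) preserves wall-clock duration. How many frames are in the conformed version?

65760 frames

Target frames = source frames × (target rate / source rate) = 137137 × (24000/1001)/(50) = 137137 × 480/1001 = 65760.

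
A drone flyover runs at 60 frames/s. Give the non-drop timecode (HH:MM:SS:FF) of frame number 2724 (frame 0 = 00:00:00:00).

00:00:45:24

2724 ÷ 60 = 45 full seconds, remainder 24 frames.
45 s = 0 h 0 min 45 s.
Timecode: 00:00:45:24.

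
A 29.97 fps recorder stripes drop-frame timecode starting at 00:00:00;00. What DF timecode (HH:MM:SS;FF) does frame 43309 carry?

Ten DF minutes hold 17982 frames, so frame 43309 lies in block 2 (frames 35964–53945) with 7345 frames into that block.
The block's first minute is 1800 frames and the rest 1798 each; 7345 frames reaches minute 4, so 2 × 18 + 4 × 2 = 44 labels have been skipped so far.
Adding those back, label number 43309 + 44 = 43353 at 30 labels/s is 1445 s + 3 f = 0 h 24 min 5 s frame 3, i.e. 00:24:05;03.

00:24:05;03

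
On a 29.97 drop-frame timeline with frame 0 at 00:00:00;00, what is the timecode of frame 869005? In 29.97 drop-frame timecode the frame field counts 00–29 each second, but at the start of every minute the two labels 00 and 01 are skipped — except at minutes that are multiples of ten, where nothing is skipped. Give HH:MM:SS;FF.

08:03:15;25

Each 10-minute DF block holds 10 × 60 × 30 − 9 × 2 = 17982 frames. 869005 ÷ 17982 → 48 full blocks, remainder 5869.
Within the partial block the first minute is 1800 frames and each further minute 1798, so 3 further minute boundaries passed. Total skipped labels = 18 × 48 + 2 × 3 = 870.
Non-drop label index = 869005 + 870 = 869875; at 30 labels/s that is 08:03:15:25, i.e. DF 08:03:15;25.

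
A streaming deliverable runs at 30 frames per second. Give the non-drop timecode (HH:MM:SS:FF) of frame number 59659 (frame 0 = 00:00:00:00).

00:33:08:19

59659 ÷ 30 = 1988 full seconds, remainder 19 frames.
1988 s = 0 h 33 min 8 s.
Timecode: 00:33:08:19.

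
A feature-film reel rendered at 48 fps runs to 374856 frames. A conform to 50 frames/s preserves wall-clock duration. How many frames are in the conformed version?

390475 frames

Target frames = source frames × (target rate / source rate) = 374856 × (50)/(48) = 374856 × 25/24 = 390475.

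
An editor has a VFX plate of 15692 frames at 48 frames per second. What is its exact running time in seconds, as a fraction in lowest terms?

3923/12 seconds

Running time = 15692 ÷ (48) = 15692 × 1/48 = 3923/12 s.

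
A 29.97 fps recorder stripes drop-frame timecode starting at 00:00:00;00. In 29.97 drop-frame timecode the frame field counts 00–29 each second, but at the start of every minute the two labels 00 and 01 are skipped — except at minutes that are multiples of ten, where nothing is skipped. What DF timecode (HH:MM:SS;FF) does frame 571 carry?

Ten DF minutes hold 17982 frames, so frame 571 lies in block 0 (frames 0–17981) with 571 frames into that block.
The block's first minute is 1800 frames and the rest 1798 each; 571 frames reaches minute 0, so 0 × 18 + 0 × 2 = 0 labels have been skipped so far.
Adding those back, label number 571 + 0 = 571 at 30 labels/s is 19 s + 1 f = 0 h 0 min 19 s frame 1, i.e. 00:00:19;01.

00:00:19;01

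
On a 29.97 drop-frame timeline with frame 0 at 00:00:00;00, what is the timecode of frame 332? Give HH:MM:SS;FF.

Each 10-minute DF block holds 10 × 60 × 30 − 9 × 2 = 17982 frames. 332 ÷ 17982 → 0 full blocks, remainder 332.
Within the partial block the first minute is 1800 frames and each further minute 1798, so 0 further minute boundaries passed. Total skipped labels = 18 × 0 + 2 × 0 = 0.
Non-drop label index = 332 + 0 = 332; at 30 labels/s that is 00:00:11:02, i.e. DF 00:00:11;02.

00:00:11;02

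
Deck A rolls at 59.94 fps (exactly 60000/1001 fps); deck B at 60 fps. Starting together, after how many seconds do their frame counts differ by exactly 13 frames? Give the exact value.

13013/60 seconds

The gap grows by |60 − 60000/1001| = 60/1001 frames per second.
Time for a 13-frame gap: 13 ÷ (60/1001) = 13013/60 s.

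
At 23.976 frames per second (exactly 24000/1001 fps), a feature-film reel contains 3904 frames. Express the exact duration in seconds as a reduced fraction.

61061/375 seconds

Running time = 3904 ÷ (24000/1001) = 3904 × 1001/24000 = 61061/375 s.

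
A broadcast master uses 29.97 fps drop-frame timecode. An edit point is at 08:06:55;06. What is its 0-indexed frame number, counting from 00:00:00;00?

875580

Complete 10-minute blocks: 48, each 17982 frames → 863136.
Remaining 6 whole minutes in the current block: 1800 + 5 × 1798 = 10790 frames.
Within the current minute: 55 × 30 + 6 − 2 = 1654 (labels ;00/;01 skipped at this minute). Total = 863136 + 10790 + 1654 = 875580.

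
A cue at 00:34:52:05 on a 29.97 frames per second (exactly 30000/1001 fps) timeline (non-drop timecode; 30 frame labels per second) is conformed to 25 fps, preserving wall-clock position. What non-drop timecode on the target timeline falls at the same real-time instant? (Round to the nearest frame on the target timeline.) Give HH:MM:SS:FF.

Source frame index: (0×3600 + 34×60 + 52) × 30 + 5 = 62765.
Real time: 62765 / (30000/1001) = 12565553/6000 s.
Target frame: (12565553/6000) × (25) = 12565553/240 ≈ 52356.471 → 52356.
At 25 labels/s: frame 52356 → 00:34:54:06.

00:34:54:06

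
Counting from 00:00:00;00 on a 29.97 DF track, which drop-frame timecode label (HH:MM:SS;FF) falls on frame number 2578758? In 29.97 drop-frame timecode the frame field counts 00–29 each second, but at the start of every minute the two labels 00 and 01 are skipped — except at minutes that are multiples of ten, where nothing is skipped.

Ten DF minutes hold 17982 frames, so frame 2578758 lies in block 143 (frames 2571426–2589407) with 7332 frames into that block.
The block's first minute is 1800 frames and the rest 1798 each; 7332 frames reaches minute 4, so 143 × 18 + 4 × 2 = 2582 labels have been skipped so far.
Adding those back, label number 2578758 + 2582 = 2581340 at 30 labels/s is 86044 s + 20 f = 23 h 54 min 4 s frame 20, i.e. 23:54:04;20.

23:54:04;20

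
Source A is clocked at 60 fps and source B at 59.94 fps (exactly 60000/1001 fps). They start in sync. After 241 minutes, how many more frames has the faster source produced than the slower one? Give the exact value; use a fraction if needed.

867600/1001 frames

241 min = 14460 s.
A emits 60 × 14460 = 867600 frames; B emits 60000/1001 × 14460 = 867600000/1001.
Difference = 867600/1001 frames (≈ 866.7333); B is behind A.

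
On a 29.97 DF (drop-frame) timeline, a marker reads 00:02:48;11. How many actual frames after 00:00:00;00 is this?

5047

Complete 10-minute blocks: 0, each 17982 frames → 0.
Remaining 2 whole minutes in the current block: 1800 + 1 × 1798 = 3598 frames.
Within the current minute: 48 × 30 + 11 − 2 = 1449 (labels ;00/;01 skipped at this minute). Total = 0 + 3598 + 1449 = 5047.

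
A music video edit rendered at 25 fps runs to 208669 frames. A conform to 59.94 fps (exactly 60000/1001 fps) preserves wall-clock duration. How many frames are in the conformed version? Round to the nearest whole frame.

500305 frames

Frames at target rate = 208669 × (60000/1001) / (25) = 500805600/1001 ≈ 500305.295.
Nearest whole frame: 500305.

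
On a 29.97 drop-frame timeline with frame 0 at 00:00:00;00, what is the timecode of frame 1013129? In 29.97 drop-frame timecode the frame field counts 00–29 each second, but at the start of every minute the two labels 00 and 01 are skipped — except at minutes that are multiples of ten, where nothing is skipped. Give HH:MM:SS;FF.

09:23:24;23

Each 10-minute DF block holds 10 × 60 × 30 − 9 × 2 = 17982 frames. 1013129 ÷ 17982 → 56 full blocks, remainder 6137.
Within the partial block the first minute is 1800 frames and each further minute 1798, so 3 further minute boundaries passed. Total skipped labels = 18 × 56 + 2 × 3 = 1014.
Non-drop label index = 1013129 + 1014 = 1014143; at 30 labels/s that is 09:23:24:23, i.e. DF 09:23:24;23.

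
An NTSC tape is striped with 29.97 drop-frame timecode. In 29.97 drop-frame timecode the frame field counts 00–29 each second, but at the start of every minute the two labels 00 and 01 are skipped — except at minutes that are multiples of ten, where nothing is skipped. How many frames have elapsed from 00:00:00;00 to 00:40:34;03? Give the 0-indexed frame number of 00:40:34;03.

72951

Complete 10-minute blocks: 4, each 17982 frames → 71928.
Remaining 0 whole minutes in the current block: 0 frames.
Within the current minute: 34 × 30 + 3 = 1023. Total = 71928 + 0 + 1023 = 72951.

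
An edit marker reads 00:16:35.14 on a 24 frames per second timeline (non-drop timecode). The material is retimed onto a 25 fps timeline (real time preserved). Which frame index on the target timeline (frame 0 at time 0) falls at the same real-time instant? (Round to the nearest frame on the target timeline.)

frame 24890

Source frame index: (0×3600 + 16×60 + 35) × 24 + 14 = 23894.
Real time: 23894 / (24) = 11947/12 s.
Target frame: (11947/12) × (25) = 298675/12 ≈ 24889.583 → 24890.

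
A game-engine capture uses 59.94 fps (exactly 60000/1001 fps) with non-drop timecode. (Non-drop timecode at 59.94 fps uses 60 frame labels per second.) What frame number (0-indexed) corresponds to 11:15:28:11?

Total seconds to the label: (11 × 3600 + 15 × 60 + 28) = 40528.
Frame index = 40528 × 60 + 11 = 2431691.

frame 2431691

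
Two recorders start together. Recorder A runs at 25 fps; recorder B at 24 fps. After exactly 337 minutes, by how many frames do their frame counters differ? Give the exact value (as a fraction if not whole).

20220 frames

337 min = 20220 s.
A emits 25 × 20220 = 505500 frames; B emits 24 × 20220 = 485280.
Difference = 20220 frames; B is behind A.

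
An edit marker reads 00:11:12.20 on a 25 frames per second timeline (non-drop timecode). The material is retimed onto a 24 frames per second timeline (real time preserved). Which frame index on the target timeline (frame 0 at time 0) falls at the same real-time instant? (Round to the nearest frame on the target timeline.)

Source frame index: (0×3600 + 11×60 + 12) × 25 + 20 = 16820.
Real time: 16820 / (25) = 3364/5 s.
Target frame: (3364/5) × (24) = 80736/5 ≈ 16147.200 → 16147.

frame 16147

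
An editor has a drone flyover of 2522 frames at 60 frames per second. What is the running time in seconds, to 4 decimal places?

Running time = 2522 × 1/60 = 1261/30 s ≈ 42.0333 s.

42.0333 seconds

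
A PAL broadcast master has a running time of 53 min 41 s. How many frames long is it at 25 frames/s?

80525 frames

53 min 41 s = 3221 s.
Frames = 3221 × 25 = 80525.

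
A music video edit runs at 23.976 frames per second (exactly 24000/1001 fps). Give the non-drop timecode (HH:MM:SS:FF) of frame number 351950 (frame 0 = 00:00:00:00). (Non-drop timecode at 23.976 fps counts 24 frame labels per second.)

04:04:24:14

351950 ÷ 24 = 14664 full seconds, remainder 14 frames.
14664 s = 4 h 4 min 24 s.
Timecode: 04:04:24:14.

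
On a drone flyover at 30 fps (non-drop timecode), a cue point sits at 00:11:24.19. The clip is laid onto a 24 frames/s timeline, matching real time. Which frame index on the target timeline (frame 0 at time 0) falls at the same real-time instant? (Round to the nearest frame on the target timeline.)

Source frame index: (0×3600 + 11×60 + 24) × 30 + 19 = 20539.
Real time: 20539 / (30) = 20539/30 s.
Target frame: (20539/30) × (24) = 82156/5 ≈ 16431.200 → 16431.

frame 16431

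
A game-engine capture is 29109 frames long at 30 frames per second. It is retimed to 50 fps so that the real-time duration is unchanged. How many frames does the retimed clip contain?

48515 frames

Target frames = source frames × (target rate / source rate) = 29109 × (50)/(30) = 29109 × 5/3 = 48515.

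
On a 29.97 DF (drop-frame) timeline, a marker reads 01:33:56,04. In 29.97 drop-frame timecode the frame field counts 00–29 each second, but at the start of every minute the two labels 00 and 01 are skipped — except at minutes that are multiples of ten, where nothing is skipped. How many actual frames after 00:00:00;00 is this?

As if non-drop at 30 labels/s: (1 × 3600 + 33 × 60 + 56) × 30 + 4 = 169084.
Minute boundaries passed: 93; those not divisible by 10: 93 − 9 = 84; dropped labels = 2 × 84 = 168.
Actual frame index = 169084 − 168 = 168916.

168916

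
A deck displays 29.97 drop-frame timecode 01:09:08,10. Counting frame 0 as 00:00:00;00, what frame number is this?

As if non-drop at 30 labels/s: (1 × 3600 + 9 × 60 + 8) × 30 + 10 = 124450.
Minute boundaries passed: 69; those not divisible by 10: 69 − 6 = 63; dropped labels = 2 × 63 = 126.
Actual frame index = 124450 − 126 = 124324.

124324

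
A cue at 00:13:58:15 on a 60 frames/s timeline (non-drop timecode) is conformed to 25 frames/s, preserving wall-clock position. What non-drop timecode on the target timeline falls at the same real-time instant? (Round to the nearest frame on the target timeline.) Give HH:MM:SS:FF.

00:13:58:06

Source frame index: (0×3600 + 13×60 + 58) × 60 + 15 = 50295.
Real time: 50295 / (60) = 3353/4 s.
Target frame: (3353/4) × (25) = 83825/4 ≈ 20956.250 → 20956.
At 25 labels/s: frame 20956 → 00:13:58:06.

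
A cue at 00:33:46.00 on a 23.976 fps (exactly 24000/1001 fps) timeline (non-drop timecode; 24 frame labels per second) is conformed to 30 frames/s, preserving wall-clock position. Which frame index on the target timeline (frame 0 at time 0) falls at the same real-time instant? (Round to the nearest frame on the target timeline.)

frame 60841

Source frame index: (0×3600 + 33×60 + 46) × 24 + 0 = 48624.
Real time: 48624 / (24000/1001) = 1014013/500 s.
Target frame: (1014013/500) × (30) = 3042039/50 ≈ 60840.780 → 60841.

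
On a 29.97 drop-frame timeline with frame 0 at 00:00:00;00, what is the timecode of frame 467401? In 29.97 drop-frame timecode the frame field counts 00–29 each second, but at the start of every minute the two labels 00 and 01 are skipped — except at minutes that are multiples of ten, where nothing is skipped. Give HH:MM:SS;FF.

04:19:55;19

Each 10-minute DF block holds 10 × 60 × 30 − 9 × 2 = 17982 frames. 467401 ÷ 17982 → 25 full blocks, remainder 17851.
Within the partial block the first minute is 1800 frames and each further minute 1798, so 9 further minute boundaries passed. Total skipped labels = 18 × 25 + 2 × 9 = 468.
Non-drop label index = 467401 + 468 = 467869; at 30 labels/s that is 04:19:55:19, i.e. DF 04:19:55;19.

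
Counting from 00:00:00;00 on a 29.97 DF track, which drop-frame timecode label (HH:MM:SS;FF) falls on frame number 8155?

00:04:32;03

Each 10-minute DF block holds 10 × 60 × 30 − 9 × 2 = 17982 frames. 8155 ÷ 17982 → 0 full blocks, remainder 8155.
Within the partial block the first minute is 1800 frames and each further minute 1798, so 4 further minute boundaries passed. Total skipped labels = 18 × 0 + 2 × 4 = 8.
Non-drop label index = 8155 + 8 = 8163; at 30 labels/s that is 00:04:32:03, i.e. DF 00:04:32;03.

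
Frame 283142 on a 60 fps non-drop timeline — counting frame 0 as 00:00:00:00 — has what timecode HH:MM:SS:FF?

01:18:39:02

283142 ÷ 60 = 4719 full seconds, remainder 2 frames.
4719 s = 1 h 18 min 39 s.
Timecode: 01:18:39:02.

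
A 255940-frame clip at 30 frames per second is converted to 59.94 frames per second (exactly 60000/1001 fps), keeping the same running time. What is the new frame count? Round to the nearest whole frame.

511369 frames

Frames at target rate = 255940 × (60000/1001) / (30) = 511880000/1001 ≈ 511368.631.
Nearest whole frame: 511369.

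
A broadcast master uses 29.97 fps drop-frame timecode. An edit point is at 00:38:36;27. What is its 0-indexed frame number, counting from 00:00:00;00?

Complete 10-minute blocks: 3, each 17982 frames → 53946.
Remaining 8 whole minutes in the current block: 1800 + 7 × 1798 = 14386 frames.
Within the current minute: 36 × 30 + 27 − 2 = 1105 (labels ;00/;01 skipped at this minute). Total = 53946 + 14386 + 1105 = 69437.

69437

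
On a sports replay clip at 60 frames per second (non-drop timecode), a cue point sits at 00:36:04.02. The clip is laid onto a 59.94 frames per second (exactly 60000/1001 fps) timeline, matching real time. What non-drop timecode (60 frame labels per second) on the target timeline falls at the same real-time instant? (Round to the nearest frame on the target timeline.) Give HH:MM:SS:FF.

00:36:01:52

Source frame index: (0×3600 + 36×60 + 4) × 60 + 2 = 129842.
Real time: 129842 / (60) = 64921/30 s.
Target frame: (64921/30) × (60000/1001) = 129842000/1001 ≈ 129712.288 → 129712.
At 60 labels/s: frame 129712 → 00:36:01:52.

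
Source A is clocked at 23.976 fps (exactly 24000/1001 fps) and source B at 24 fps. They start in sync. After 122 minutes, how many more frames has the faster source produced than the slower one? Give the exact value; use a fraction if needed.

175680/1001 frames

122 min = 7320 s.
A emits 24000/1001 × 7320 = 175680000/1001 frames; B emits 24 × 7320 = 175680.
Difference = 175680/1001 frames (≈ 175.5045); B is ahead of A.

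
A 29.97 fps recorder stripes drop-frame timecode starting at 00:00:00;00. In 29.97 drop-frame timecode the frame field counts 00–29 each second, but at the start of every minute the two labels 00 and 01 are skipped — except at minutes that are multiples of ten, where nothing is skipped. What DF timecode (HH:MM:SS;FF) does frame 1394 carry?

Ten DF minutes hold 17982 frames, so frame 1394 lies in block 0 (frames 0–17981) with 1394 frames into that block.
The block's first minute is 1800 frames and the rest 1798 each; 1394 frames reaches minute 0, so 0 × 18 + 0 × 2 = 0 labels have been skipped so far.
Adding those back, label number 1394 + 0 = 1394 at 30 labels/s is 46 s + 14 f = 0 h 0 min 46 s frame 14, i.e. 00:00:46;14.

00:00:46;14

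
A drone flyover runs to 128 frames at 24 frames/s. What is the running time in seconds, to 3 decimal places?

Running time = 128 × 1/24 = 16/3 s ≈ 5.333 s.

5.333 seconds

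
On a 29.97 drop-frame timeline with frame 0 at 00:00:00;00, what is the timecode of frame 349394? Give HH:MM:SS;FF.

03:14:18;04

Ten DF minutes hold 17982 frames, so frame 349394 lies in block 19 (frames 341658–359639) with 7736 frames into that block.
The block's first minute is 1800 frames and the rest 1798 each; 7736 frames reaches minute 4, so 19 × 18 + 4 × 2 = 350 labels have been skipped so far.
Adding those back, label number 349394 + 350 = 349744 at 30 labels/s is 11658 s + 4 f = 3 h 14 min 18 s frame 4, i.e. 03:14:18;04.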